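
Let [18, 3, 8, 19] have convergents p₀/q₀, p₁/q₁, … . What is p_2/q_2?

458/25

Using pₖ = aₖpₖ₋₁ + pₖ₋₂, qₖ = aₖqₖ₋₁ + qₖ₋₂ (with p₋₁=1, p₋₂=0, q₋₁=0, q₋₂=1):
  k=0: a=18, p=18, q=1
  k=1: a=3, p=55, q=3
  k=2: a=8, p=458, q=25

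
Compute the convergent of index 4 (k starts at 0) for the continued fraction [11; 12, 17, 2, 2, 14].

Using pₖ = aₖpₖ₋₁ + pₖ₋₂, qₖ = aₖqₖ₋₁ + qₖ₋₂ (with p₋₁=1, p₋₂=0, q₋₁=0, q₋₂=1):
  k=0: a=11, p=11, q=1
  k=1: a=12, p=133, q=12
  k=2: a=17, p=2272, q=205
  k=3: a=2, p=4677, q=422
  k=4: a=2, p=11626, q=1049

11626/1049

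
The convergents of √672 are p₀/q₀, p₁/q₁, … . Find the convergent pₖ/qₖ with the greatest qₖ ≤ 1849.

17498/675

√672 = [25; 1, 11, 1, 50, …] (period length 4).
Convergents:
  p_0/q_0 = 25/1
  p_1/q_1 = 26/1
  p_2/q_2 = 311/12
  p_3/q_3 = 337/13
  p_4/q_4 = 17161/662
  p_5/q_5 = 17498/675
  p_6/q_6 = 209639/8087
q_5 = 675 ≤ 1849 < 8087 = q_6, so the answer is 17498/675.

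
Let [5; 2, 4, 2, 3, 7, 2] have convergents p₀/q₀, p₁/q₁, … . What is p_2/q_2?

Using pₖ = aₖpₖ₋₁ + pₖ₋₂, qₖ = aₖqₖ₋₁ + qₖ₋₂ (with p₋₁=1, p₋₂=0, q₋₁=0, q₋₂=1):
  k=0: a=5, p=5, q=1
  k=1: a=2, p=11, q=2
  k=2: a=4, p=49, q=9

49/9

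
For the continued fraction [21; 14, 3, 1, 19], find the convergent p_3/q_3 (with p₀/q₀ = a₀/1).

1201/57

Using pₖ = aₖpₖ₋₁ + pₖ₋₂, qₖ = aₖqₖ₋₁ + qₖ₋₂ (with p₋₁=1, p₋₂=0, q₋₁=0, q₋₂=1):
  k=0: a=21, p=21, q=1
  k=1: a=14, p=295, q=14
  k=2: a=3, p=906, q=43
  k=3: a=1, p=1201, q=57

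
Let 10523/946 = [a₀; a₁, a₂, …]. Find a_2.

10523 = 11·946 + 117   →  a_0 = 11
946 = 8·117 + 10   →  a_1 = 8
117 = 11·10 + 7   →  a_2 = 11

11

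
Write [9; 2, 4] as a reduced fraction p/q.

Using pₖ = aₖpₖ₋₁ + pₖ₋₂ and qₖ = aₖqₖ₋₁ + qₖ₋₂:
  k=0: a=9, p=9, q=1
  k=1: a=2, p=19, q=2
  k=2: a=4, p=85, q=9

85/9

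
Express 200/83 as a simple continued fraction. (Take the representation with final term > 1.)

200 = 2×83 + 34
83 = 2×34 + 15
34 = 2×15 + 4
15 = 3×4 + 3
4 = 1×3 + 1
3 = 3×1 + 0  (stop)
So 200/83 = [2; 2, 2, 3, 1, 3].

[2; 2, 2, 3, 1, 3]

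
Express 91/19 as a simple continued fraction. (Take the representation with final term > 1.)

91 = 4*19 + 15
19 = 1*15 + 4
15 = 3*4 + 3
4 = 1*3 + 1
3 = 3*1 + 0  (stop)
So 91/19 = [4; 1, 3, 1, 3].

[4; 1, 3, 1, 3]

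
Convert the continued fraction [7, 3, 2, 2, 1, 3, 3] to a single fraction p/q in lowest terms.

Using pₖ = aₖpₖ₋₁ + pₖ₋₂ and qₖ = aₖqₖ₋₁ + qₖ₋₂:
  k=0: a=7, p=7, q=1
  k=1: a=3, p=22, q=3
  k=2: a=2, p=51, q=7
  k=3: a=2, p=124, q=17
  k=4: a=1, p=175, q=24
  k=5: a=3, p=649, q=89
  k=6: a=3, p=2122, q=291

2122/291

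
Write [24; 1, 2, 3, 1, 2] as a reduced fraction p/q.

Fold from the inside: start with 2/1.
  1 + 1/2 = 3/2
  3 + 2/3 = 11/3
  2 + 3/11 = 25/11
  1 + 11/25 = 36/25
  24 + 25/36 = 889/36

889/36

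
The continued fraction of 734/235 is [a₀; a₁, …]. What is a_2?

9

734 = 3·235 + 29   →  a_0 = 3
235 = 8·29 + 3   →  a_1 = 8
29 = 9·3 + 2   →  a_2 = 9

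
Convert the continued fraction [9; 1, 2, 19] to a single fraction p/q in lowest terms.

561/58

Fold from the inside: start with 19/1.
  2 + 1/19 = 39/19
  1 + 19/39 = 58/39
  9 + 39/58 = 561/58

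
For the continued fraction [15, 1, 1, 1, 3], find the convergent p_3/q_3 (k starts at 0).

Using pₖ = aₖpₖ₋₁ + pₖ₋₂, qₖ = aₖqₖ₋₁ + qₖ₋₂ (with p₋₁=1, p₋₂=0, q₋₁=0, q₋₂=1):
  k=0: a=15, p=15, q=1
  k=1: a=1, p=16, q=1
  k=2: a=1, p=31, q=2
  k=3: a=1, p=47, q=3

47/3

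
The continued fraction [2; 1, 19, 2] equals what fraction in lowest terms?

Fold from the inside: start with 2/1.
  19 + 1/2 = 39/2
  1 + 2/39 = 41/39
  2 + 39/41 = 121/41

121/41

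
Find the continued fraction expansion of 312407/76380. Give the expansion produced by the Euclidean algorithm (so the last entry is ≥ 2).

[4; 11, 11, 18, 3, 11]

312407 = 4·76380 + 6887
76380 = 11·6887 + 623
6887 = 11·623 + 34
623 = 18·34 + 11
34 = 3·11 + 1
11 = 11·1 + 0  (stop)
So 312407/76380 = [4; 11, 11, 18, 3, 11].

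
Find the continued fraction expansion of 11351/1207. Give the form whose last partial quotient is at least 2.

11351 = 9*1207 + 488
1207 = 2*488 + 231
488 = 2*231 + 26
231 = 8*26 + 23
26 = 1*23 + 3
23 = 7*3 + 2
3 = 1*2 + 1
2 = 2*1 + 0  (stop)
So 11351/1207 = [9; 2, 2, 8, 1, 7, 1, 2].

[9; 2, 2, 8, 1, 7, 1, 2]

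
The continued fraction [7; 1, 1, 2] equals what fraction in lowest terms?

Fold from the inside: start with 2/1.
  1 + 1/2 = 3/2
  1 + 2/3 = 5/3
  7 + 3/5 = 38/5

38/5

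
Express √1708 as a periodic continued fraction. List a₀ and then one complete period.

a₀ = ⌊√1708⌋ = 41.
With m₀=0, d₀=1 and mₖ₊₁ = dₖaₖ − mₖ, dₖ₊₁ = (n − mₖ₊₁²)/dₖ, aₖ₊₁ = ⌊(a₀+mₖ₊₁)/dₖ₊₁⌋:
  k=1: m=41, d=27, a=3
  k=2: m=40, d=4, a=20
  k=3: m=40, d=27, a=3
  k=4: m=41, d=1, a=82
d=1 and a=2a₀=82 at k=4, so the next step gives (m, d) = (41, 27) again — its k=1 value — and the period has length 4.

[41; 3, 20, 3, 82]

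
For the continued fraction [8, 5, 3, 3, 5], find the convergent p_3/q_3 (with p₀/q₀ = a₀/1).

434/53

Using pₖ = aₖpₖ₋₁ + pₖ₋₂, qₖ = aₖqₖ₋₁ + qₖ₋₂ (with p₋₁=1, p₋₂=0, q₋₁=0, q₋₂=1):
  k=0: a=8, p=8, q=1
  k=1: a=5, p=41, q=5
  k=2: a=3, p=131, q=16
  k=3: a=3, p=434, q=53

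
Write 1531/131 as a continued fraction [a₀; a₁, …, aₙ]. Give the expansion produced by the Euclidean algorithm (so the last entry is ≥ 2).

[11; 1, 2, 5, 8]

1531 = 11*131 + 90
131 = 1*90 + 41
90 = 2*41 + 8
41 = 5*8 + 1
8 = 8*1 + 0  (stop)
So 1531/131 = [11; 1, 2, 5, 8].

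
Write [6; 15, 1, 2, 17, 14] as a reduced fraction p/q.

Using pₖ = aₖpₖ₋₁ + pₖ₋₂ and qₖ = aₖqₖ₋₁ + qₖ₋₂:
  k=0: a=6, p=6, q=1
  k=1: a=15, p=91, q=15
  k=2: a=1, p=97, q=16
  k=3: a=2, p=285, q=47
  k=4: a=17, p=4942, q=815
  k=5: a=14, p=69473, q=11457

69473/11457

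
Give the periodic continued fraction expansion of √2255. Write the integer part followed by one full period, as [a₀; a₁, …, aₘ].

a₀ = ⌊√2255⌋ = 47.
With m₀=0, d₀=1 and mₖ₊₁ = dₖaₖ − mₖ, dₖ₊₁ = (n − mₖ₊₁²)/dₖ, aₖ₊₁ = ⌊(a₀+mₖ₊₁)/dₖ₊₁⌋:
  k=1: m=47, d=46, a=2
  k=2: m=45, d=5, a=18
  k=3: m=45, d=46, a=2
  k=4: m=47, d=1, a=94
d=1 and a=2a₀=94 at k=4, so the next step gives (m, d) = (47, 46) again — its k=1 value — and the period has length 4.

[47; 2, 18, 2, 94]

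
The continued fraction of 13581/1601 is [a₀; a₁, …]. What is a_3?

13581 = 8·1601 + 773   →  a_0 = 8
1601 = 2·773 + 55   →  a_1 = 2
773 = 14·55 + 3   →  a_2 = 14
55 = 18·3 + 1   →  a_3 = 18

18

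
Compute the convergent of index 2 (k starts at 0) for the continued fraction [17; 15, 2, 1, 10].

Using pₖ = aₖpₖ₋₁ + pₖ₋₂, qₖ = aₖqₖ₋₁ + qₖ₋₂ (with p₋₁=1, p₋₂=0, q₋₁=0, q₋₂=1):
  k=0: a=17, p=17, q=1
  k=1: a=15, p=256, q=15
  k=2: a=2, p=529, q=31

529/31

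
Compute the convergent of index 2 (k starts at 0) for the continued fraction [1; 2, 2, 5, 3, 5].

Using pₖ = aₖpₖ₋₁ + pₖ₋₂, qₖ = aₖqₖ₋₁ + qₖ₋₂ (with p₋₁=1, p₋₂=0, q₋₁=0, q₋₂=1):
  k=0: a=1, p=1, q=1
  k=1: a=2, p=3, q=2
  k=2: a=2, p=7, q=5

7/5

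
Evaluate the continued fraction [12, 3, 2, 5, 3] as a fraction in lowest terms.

1487/121

Using pₖ = aₖpₖ₋₁ + pₖ₋₂ and qₖ = aₖqₖ₋₁ + qₖ₋₂:
  k=0: a=12, p=12, q=1
  k=1: a=3, p=37, q=3
  k=2: a=2, p=86, q=7
  k=3: a=5, p=467, q=38
  k=4: a=3, p=1487, q=121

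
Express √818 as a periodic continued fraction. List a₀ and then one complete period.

[28; 1, 1, 1, 1, 56]

a₀ = ⌊√818⌋ = 28.
With m₀=0, d₀=1 and mₖ₊₁ = dₖaₖ − mₖ, dₖ₊₁ = (n − mₖ₊₁²)/dₖ, aₖ₊₁ = ⌊(a₀+mₖ₊₁)/dₖ₊₁⌋:
  k=1: m=28, d=34, a=1
  k=2: m=6, d=23, a=1
  k=3: m=17, d=23, a=1
  k=4: m=6, d=34, a=1
  k=5: m=28, d=1, a=56
d=1 and a=2a₀=56 at k=5, so the next step gives (m, d) = (28, 34) again — its k=1 value — and the period has length 5.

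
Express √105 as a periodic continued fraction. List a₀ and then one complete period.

a₀ = ⌊√105⌋ = 10.

[10; 4, 20]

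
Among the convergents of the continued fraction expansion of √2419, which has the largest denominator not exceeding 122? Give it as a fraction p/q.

2951/60

√2419 = [49; 5, 2, 5, 98, …] (period length 4).
Convergents:
  p_0/q_0 = 49/1
  p_1/q_1 = 246/5
  p_2/q_2 = 541/11
  p_3/q_3 = 2951/60
  p_4/q_4 = 289739/5891
q_3 = 60 ≤ 122 < 5891 = q_4, so the answer is 2951/60.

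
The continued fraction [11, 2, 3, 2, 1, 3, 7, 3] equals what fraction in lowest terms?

22173/1939

Fold from the inside: start with 3/1.
  7 + 1/3 = 22/3
  3 + 3/22 = 69/22
  1 + 22/69 = 91/69
  2 + 69/91 = 251/91
  3 + 91/251 = 844/251
  2 + 251/844 = 1939/844
  11 + 844/1939 = 22173/1939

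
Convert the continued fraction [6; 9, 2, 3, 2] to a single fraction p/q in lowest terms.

922/151

Fold from the inside: start with 2/1.
  3 + 1/2 = 7/2
  2 + 2/7 = 16/7
  9 + 7/16 = 151/16
  6 + 16/151 = 922/151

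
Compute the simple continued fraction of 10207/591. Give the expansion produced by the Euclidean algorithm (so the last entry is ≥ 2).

10207 = 17·591 + 160
591 = 3·160 + 111
160 = 1·111 + 49
111 = 2·49 + 13
49 = 3·13 + 10
13 = 1·10 + 3
10 = 3·3 + 1
3 = 3·1 + 0  (stop)
So 10207/591 = [17; 3, 1, 2, 3, 1, 3, 3].

[17; 3, 1, 2, 3, 1, 3, 3]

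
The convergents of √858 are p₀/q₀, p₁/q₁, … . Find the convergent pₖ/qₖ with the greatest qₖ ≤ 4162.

√858 = [29; 3, 2, 3, 58, …] (period length 4).
Convergents:
  p_0/q_0 = 29/1
  p_1/q_1 = 88/3
  p_2/q_2 = 205/7
  p_3/q_3 = 703/24
  p_4/q_4 = 40979/1399
  p_5/q_5 = 123640/4221
q_4 = 1399 ≤ 4162 < 4221 = q_5, so the answer is 40979/1399.

40979/1399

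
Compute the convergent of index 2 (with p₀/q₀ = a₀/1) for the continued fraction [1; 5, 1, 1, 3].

7/6

Using pₖ = aₖpₖ₋₁ + pₖ₋₂, qₖ = aₖqₖ₋₁ + qₖ₋₂ (with p₋₁=1, p₋₂=0, q₋₁=0, q₋₂=1):
  k=0: a=1, p=1, q=1
  k=1: a=5, p=6, q=5
  k=2: a=1, p=7, q=6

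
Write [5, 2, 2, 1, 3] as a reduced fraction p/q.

141/26

Fold from the inside: start with 3/1.
  1 + 1/3 = 4/3
  2 + 3/4 = 11/4
  2 + 4/11 = 26/11
  5 + 11/26 = 141/26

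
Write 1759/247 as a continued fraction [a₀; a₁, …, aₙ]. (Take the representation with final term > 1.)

1759 = 7×247 + 30
247 = 8×30 + 7
30 = 4×7 + 2
7 = 3×2 + 1
2 = 2×1 + 0  (stop)
So 1759/247 = [7; 8, 4, 3, 2].

[7; 8, 4, 3, 2]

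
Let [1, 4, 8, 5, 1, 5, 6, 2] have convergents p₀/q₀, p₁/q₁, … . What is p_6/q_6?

9041/7276

Using pₖ = aₖpₖ₋₁ + pₖ₋₂, qₖ = aₖqₖ₋₁ + qₖ₋₂ (with p₋₁=1, p₋₂=0, q₋₁=0, q₋₂=1):
  k=0: a=1, p=1, q=1
  k=1: a=4, p=5, q=4
  k=2: a=8, p=41, q=33
  k=3: a=5, p=210, q=169
  k=4: a=1, p=251, q=202
  k=5: a=5, p=1465, q=1179
  k=6: a=6, p=9041, q=7276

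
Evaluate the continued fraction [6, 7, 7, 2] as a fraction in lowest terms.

657/107

Using pₖ = aₖpₖ₋₁ + pₖ₋₂ and qₖ = aₖqₖ₋₁ + qₖ₋₂:
  k=0: a=6, p=6, q=1
  k=1: a=7, p=43, q=7
  k=2: a=7, p=307, q=50
  k=3: a=2, p=657, q=107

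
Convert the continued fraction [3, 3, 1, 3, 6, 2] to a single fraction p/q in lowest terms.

Using pₖ = aₖpₖ₋₁ + pₖ₋₂ and qₖ = aₖqₖ₋₁ + qₖ₋₂:
  k=0: a=3, p=3, q=1
  k=1: a=3, p=10, q=3
  k=2: a=1, p=13, q=4
  k=3: a=3, p=49, q=15
  k=4: a=6, p=307, q=94
  k=5: a=2, p=663, q=203

663/203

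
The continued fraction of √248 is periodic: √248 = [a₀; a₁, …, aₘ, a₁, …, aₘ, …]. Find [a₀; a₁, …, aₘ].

[15; 1, 2, 1, 30]

a₀ = ⌊√248⌋ = 15.
With m₀=0, d₀=1 and mₖ₊₁ = dₖaₖ − mₖ, dₖ₊₁ = (n − mₖ₊₁²)/dₖ, aₖ₊₁ = ⌊(a₀+mₖ₊₁)/dₖ₊₁⌋:
  k=1: m=15, d=23, a=1
  k=2: m=8, d=8, a=2
  k=3: m=8, d=23, a=1
  k=4: m=15, d=1, a=30
d=1 and a=2a₀=30 at k=4, so the next step gives (m, d) = (15, 23) again — its k=1 value — and the period has length 4.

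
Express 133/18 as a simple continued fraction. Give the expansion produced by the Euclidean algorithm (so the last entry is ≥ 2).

133 = 7×18 + 7
18 = 2×7 + 4
7 = 1×4 + 3
4 = 1×3 + 1
3 = 3×1 + 0  (stop)
So 133/18 = [7; 2, 1, 1, 3].

[7; 2, 1, 1, 3]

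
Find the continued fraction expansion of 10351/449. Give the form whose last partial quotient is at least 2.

10351 = 23*449 + 24
449 = 18*24 + 17
24 = 1*17 + 7
17 = 2*7 + 3
7 = 2*3 + 1
3 = 3*1 + 0  (stop)
So 10351/449 = [23; 18, 1, 2, 2, 3].

[23; 18, 1, 2, 2, 3]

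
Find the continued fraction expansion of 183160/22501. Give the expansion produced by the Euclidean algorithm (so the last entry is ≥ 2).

183160 = 8×22501 + 3152
22501 = 7×3152 + 437
3152 = 7×437 + 93
437 = 4×93 + 65
93 = 1×65 + 28
65 = 2×28 + 9
28 = 3×9 + 1
9 = 9×1 + 0  (stop)
So 183160/22501 = [8; 7, 7, 4, 1, 2, 3, 9].

[8; 7, 7, 4, 1, 2, 3, 9]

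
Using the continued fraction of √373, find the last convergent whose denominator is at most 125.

1603/83

√373 = [19; 3, 5, 5, 3, 38, …] (period length 5).
Convergents:
  p_0/q_0 = 19/1
  p_1/q_1 = 58/3
  p_2/q_2 = 309/16
  p_3/q_3 = 1603/83
  p_4/q_4 = 5118/265
q_3 = 83 ≤ 125 < 265 = q_4, so the answer is 1603/83.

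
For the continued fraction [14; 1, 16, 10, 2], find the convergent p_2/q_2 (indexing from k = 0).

254/17

Using pₖ = aₖpₖ₋₁ + pₖ₋₂, qₖ = aₖqₖ₋₁ + qₖ₋₂ (with p₋₁=1, p₋₂=0, q₋₁=0, q₋₂=1):
  k=0: a=14, p=14, q=1
  k=1: a=1, p=15, q=1
  k=2: a=16, p=254, q=17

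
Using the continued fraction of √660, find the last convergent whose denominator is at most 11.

√660 = [25; 1, 2, 4, 2, 1, 50, …] (period length 6).
Convergents:
  p_0/q_0 = 25/1
  p_1/q_1 = 26/1
  p_2/q_2 = 77/3
  p_3/q_3 = 334/13
q_2 = 3 ≤ 11 < 13 = q_3, so the answer is 77/3.

77/3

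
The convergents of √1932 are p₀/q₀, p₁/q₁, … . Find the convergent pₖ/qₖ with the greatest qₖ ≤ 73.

√1932 = [43; 1, 20, 1, 86, …] (period length 4).
Convergents:
  p_0/q_0 = 43/1
  p_1/q_1 = 44/1
  p_2/q_2 = 923/21
  p_3/q_3 = 967/22
  p_4/q_4 = 84085/1913
q_3 = 22 ≤ 73 < 1913 = q_4, so the answer is 967/22.

967/22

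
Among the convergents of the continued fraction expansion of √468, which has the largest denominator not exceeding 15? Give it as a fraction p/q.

√468 = [21; 1, 1, 1, 2, 1, 1, 1, 42, …] (period length 8).
Convergents:
  p_0/q_0 = 21/1
  p_1/q_1 = 22/1
  p_2/q_2 = 43/2
  p_3/q_3 = 65/3
  p_4/q_4 = 173/8
  p_5/q_5 = 238/11
  p_6/q_6 = 411/19
q_5 = 11 ≤ 15 < 19 = q_6, so the answer is 238/11.

238/11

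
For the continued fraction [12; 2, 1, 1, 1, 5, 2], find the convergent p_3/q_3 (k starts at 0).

62/5

Using pₖ = aₖpₖ₋₁ + pₖ₋₂, qₖ = aₖqₖ₋₁ + qₖ₋₂ (with p₋₁=1, p₋₂=0, q₋₁=0, q₋₂=1):
  k=0: a=12, p=12, q=1
  k=1: a=2, p=25, q=2
  k=2: a=1, p=37, q=3
  k=3: a=1, p=62, q=5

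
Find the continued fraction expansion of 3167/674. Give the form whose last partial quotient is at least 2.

[4; 1, 2, 3, 8, 8]

3167 = 4*674 + 471
674 = 1*471 + 203
471 = 2*203 + 65
203 = 3*65 + 8
65 = 8*8 + 1
8 = 8*1 + 0  (stop)
So 3167/674 = [4; 1, 2, 3, 8, 8].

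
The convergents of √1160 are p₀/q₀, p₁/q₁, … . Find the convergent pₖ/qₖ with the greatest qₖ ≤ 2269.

39406/1157

√1160 = [34; 17, 68, …] (period length 2).
Convergents:
  p_0/q_0 = 34/1
  p_1/q_1 = 579/17
  p_2/q_2 = 39406/1157
  p_3/q_3 = 670481/19686
q_2 = 1157 ≤ 2269 < 19686 = q_3, so the answer is 39406/1157.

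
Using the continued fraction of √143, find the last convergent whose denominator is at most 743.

√143 = [11; 1, 22, …] (period length 2).
Convergents:
  p_0/q_0 = 11/1
  p_1/q_1 = 12/1
  p_2/q_2 = 275/23
  p_3/q_3 = 287/24
  p_4/q_4 = 6589/551
  p_5/q_5 = 6876/575
  p_6/q_6 = 157861/13201
q_5 = 575 ≤ 743 < 13201 = q_6, so the answer is 6876/575.

6876/575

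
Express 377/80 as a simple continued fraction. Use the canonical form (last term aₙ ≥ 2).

377 = 4·80 + 57
80 = 1·57 + 23
57 = 2·23 + 11
23 = 2·11 + 1
11 = 11·1 + 0  (stop)
So 377/80 = [4; 1, 2, 2, 11].

[4; 1, 2, 2, 11]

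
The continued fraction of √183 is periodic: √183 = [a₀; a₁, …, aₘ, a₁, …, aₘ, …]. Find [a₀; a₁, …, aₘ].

[13; 1, 1, 8, 1, 1, 26]

a₀ = ⌊√183⌋ = 13.
With m₀=0, d₀=1 and mₖ₊₁ = dₖaₖ − mₖ, dₖ₊₁ = (n − mₖ₊₁²)/dₖ, aₖ₊₁ = ⌊(a₀+mₖ₊₁)/dₖ₊₁⌋:
  k=1: m=13, d=14, a=1
  k=2: m=1, d=13, a=1
  k=3: m=12, d=3, a=8
  k=4: m=12, d=13, a=1
  k=5: m=1, d=14, a=1
  k=6: m=13, d=1, a=26
d=1 and a=2a₀=26 at k=6, so the next step gives (m, d) = (13, 14) again — its k=1 value — and the period has length 6.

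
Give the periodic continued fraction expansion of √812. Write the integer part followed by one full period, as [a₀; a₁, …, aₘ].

[28; 2, 56]

a₀ = ⌊√812⌋ = 28.
With m₀=0, d₀=1 and mₖ₊₁ = dₖaₖ − mₖ, dₖ₊₁ = (n − mₖ₊₁²)/dₖ, aₖ₊₁ = ⌊(a₀+mₖ₊₁)/dₖ₊₁⌋:
  k=1: m=28, d=28, a=2
  k=2: m=28, d=1, a=56
d=1 and a=2a₀=56 at k=2, so the next step gives (m, d) = (28, 28) again — its k=1 value — and the period has length 2.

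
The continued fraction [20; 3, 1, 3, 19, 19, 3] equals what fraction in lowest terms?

340618/16807

Fold from the inside: start with 3/1.
  19 + 1/3 = 58/3
  19 + 3/58 = 1105/58
  3 + 58/1105 = 3373/1105
  1 + 1105/3373 = 4478/3373
  3 + 3373/4478 = 16807/4478
  20 + 4478/16807 = 340618/16807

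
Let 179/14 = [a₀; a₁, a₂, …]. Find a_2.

3

179 = 12·14 + 11   →  a_0 = 12
14 = 1·11 + 3   →  a_1 = 1
11 = 3·3 + 2   →  a_2 = 3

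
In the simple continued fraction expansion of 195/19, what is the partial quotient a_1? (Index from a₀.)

195 = 10·19 + 5   →  a_0 = 10
19 = 3·5 + 4   →  a_1 = 3

3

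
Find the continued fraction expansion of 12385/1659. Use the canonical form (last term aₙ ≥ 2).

12385 = 7×1659 + 772
1659 = 2×772 + 115
772 = 6×115 + 82
115 = 1×82 + 33
82 = 2×33 + 16
33 = 2×16 + 1
16 = 16×1 + 0  (stop)
So 12385/1659 = [7; 2, 6, 1, 2, 2, 16].

[7; 2, 6, 1, 2, 2, 16]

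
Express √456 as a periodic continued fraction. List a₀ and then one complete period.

[21; 2, 1, 4, 1, 2, 42]

a₀ = ⌊√456⌋ = 21.
With m₀=0, d₀=1 and mₖ₊₁ = dₖaₖ − mₖ, dₖ₊₁ = (n − mₖ₊₁²)/dₖ, aₖ₊₁ = ⌊(a₀+mₖ₊₁)/dₖ₊₁⌋:
  k=1: m=21, d=15, a=2
  k=2: m=9, d=25, a=1
  k=3: m=16, d=8, a=4
  k=4: m=16, d=25, a=1
  k=5: m=9, d=15, a=2
  k=6: m=21, d=1, a=42
d=1 and a=2a₀=42 at k=6, so the next step gives (m, d) = (21, 15) again — its k=1 value — and the period has length 6.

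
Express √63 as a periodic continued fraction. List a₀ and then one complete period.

a₀ = ⌊√63⌋ = 7.
With m₀=0, d₀=1 and mₖ₊₁ = dₖaₖ − mₖ, dₖ₊₁ = (n − mₖ₊₁²)/dₖ, aₖ₊₁ = ⌊(a₀+mₖ₊₁)/dₖ₊₁⌋:
  k=1: m=7, d=14, a=1
  k=2: m=7, d=1, a=14
d=1 and a=2a₀=14 at k=2, so the next step gives (m, d) = (7, 14) again — its k=1 value — and the period has length 2.

[7; 1, 14]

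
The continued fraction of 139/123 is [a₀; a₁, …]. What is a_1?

7

139 = 1·123 + 16   →  a_0 = 1
123 = 7·16 + 11   →  a_1 = 7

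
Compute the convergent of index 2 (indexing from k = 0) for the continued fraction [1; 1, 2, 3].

Using pₖ = aₖpₖ₋₁ + pₖ₋₂, qₖ = aₖqₖ₋₁ + qₖ₋₂ (with p₋₁=1, p₋₂=0, q₋₁=0, q₋₂=1):
  k=0: a=1, p=1, q=1
  k=1: a=1, p=2, q=1
  k=2: a=2, p=5, q=3

5/3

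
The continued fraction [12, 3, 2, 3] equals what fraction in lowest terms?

295/24

Fold from the inside: start with 3/1.
  2 + 1/3 = 7/3
  3 + 3/7 = 24/7
  12 + 7/24 = 295/24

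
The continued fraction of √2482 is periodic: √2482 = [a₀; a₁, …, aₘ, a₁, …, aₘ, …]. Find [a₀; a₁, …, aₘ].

a₀ = ⌊√2482⌋ = 49.
With m₀=0, d₀=1 and mₖ₊₁ = dₖaₖ − mₖ, dₖ₊₁ = (n − mₖ₊₁²)/dₖ, aₖ₊₁ = ⌊(a₀+mₖ₊₁)/dₖ₊₁⌋:
  k=1: m=49, d=81, a=1
  k=2: m=32, d=18, a=4
  k=3: m=40, d=49, a=1
  k=4: m=9, d=49, a=1
  k=5: m=40, d=18, a=4
  k=6: m=32, d=81, a=1
  k=7: m=49, d=1, a=98
d=1 and a=2a₀=98 at k=7, so the next step gives (m, d) = (49, 81) again — its k=1 value — and the period has length 7.

[49; 1, 4, 1, 1, 4, 1, 98]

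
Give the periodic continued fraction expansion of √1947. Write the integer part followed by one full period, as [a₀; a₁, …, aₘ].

a₀ = ⌊√1947⌋ = 44.
With m₀=0, d₀=1 and mₖ₊₁ = dₖaₖ − mₖ, dₖ₊₁ = (n − mₖ₊₁²)/dₖ, aₖ₊₁ = ⌊(a₀+mₖ₊₁)/dₖ₊₁⌋:
  k=1: m=44, d=11, a=8
  k=2: m=44, d=1, a=88
d=1 and a=2a₀=88 at k=2, so the next step gives (m, d) = (44, 11) again — its k=1 value — and the period has length 2.

[44; 8, 88]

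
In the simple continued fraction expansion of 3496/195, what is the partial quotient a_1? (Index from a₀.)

1

3496 = 17·195 + 181   →  a_0 = 17
195 = 1·181 + 14   →  a_1 = 1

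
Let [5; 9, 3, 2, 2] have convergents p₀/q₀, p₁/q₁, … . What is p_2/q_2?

143/28

Using pₖ = aₖpₖ₋₁ + pₖ₋₂, qₖ = aₖqₖ₋₁ + qₖ₋₂ (with p₋₁=1, p₋₂=0, q₋₁=0, q₋₂=1):
  k=0: a=5, p=5, q=1
  k=1: a=9, p=46, q=9
  k=2: a=3, p=143, q=28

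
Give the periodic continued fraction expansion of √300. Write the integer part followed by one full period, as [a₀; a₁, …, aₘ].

[17; 3, 8, 3, 34]

a₀ = ⌊√300⌋ = 17.
With m₀=0, d₀=1 and mₖ₊₁ = dₖaₖ − mₖ, dₖ₊₁ = (n − mₖ₊₁²)/dₖ, aₖ₊₁ = ⌊(a₀+mₖ₊₁)/dₖ₊₁⌋:
  k=1: m=17, d=11, a=3
  k=2: m=16, d=4, a=8
  k=3: m=16, d=11, a=3
  k=4: m=17, d=1, a=34
d=1 and a=2a₀=34 at k=4, so the next step gives (m, d) = (17, 11) again — its k=1 value — and the period has length 4.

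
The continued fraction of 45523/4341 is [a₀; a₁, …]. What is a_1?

2

45523 = 10·4341 + 2113   →  a_0 = 10
4341 = 2·2113 + 115   →  a_1 = 2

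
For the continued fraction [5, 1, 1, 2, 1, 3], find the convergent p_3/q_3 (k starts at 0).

28/5

Using pₖ = aₖpₖ₋₁ + pₖ₋₂, qₖ = aₖqₖ₋₁ + qₖ₋₂ (with p₋₁=1, p₋₂=0, q₋₁=0, q₋₂=1):
  k=0: a=5, p=5, q=1
  k=1: a=1, p=6, q=1
  k=2: a=1, p=11, q=2
  k=3: a=2, p=28, q=5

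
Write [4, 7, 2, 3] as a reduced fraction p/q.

Using pₖ = aₖpₖ₋₁ + pₖ₋₂ and qₖ = aₖqₖ₋₁ + qₖ₋₂:
  k=0: a=4, p=4, q=1
  k=1: a=7, p=29, q=7
  k=2: a=2, p=62, q=15
  k=3: a=3, p=215, q=52

215/52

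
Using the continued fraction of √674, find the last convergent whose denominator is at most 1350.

34399/1325

√674 = [25; 1, 24, 1, 50, …] (period length 4).
Convergents:
  p_0/q_0 = 25/1
  p_1/q_1 = 26/1
  p_2/q_2 = 649/25
  p_3/q_3 = 675/26
  p_4/q_4 = 34399/1325
  p_5/q_5 = 35074/1351
q_4 = 1325 ≤ 1350 < 1351 = q_5, so the answer is 34399/1325.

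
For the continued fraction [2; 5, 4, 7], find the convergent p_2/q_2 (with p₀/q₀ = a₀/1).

46/21

Using pₖ = aₖpₖ₋₁ + pₖ₋₂, qₖ = aₖqₖ₋₁ + qₖ₋₂ (with p₋₁=1, p₋₂=0, q₋₁=0, q₋₂=1):
  k=0: a=2, p=2, q=1
  k=1: a=5, p=11, q=5
  k=2: a=4, p=46, q=21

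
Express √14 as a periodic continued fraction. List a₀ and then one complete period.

a₀ = ⌊√14⌋ = 3.
With m₀=0, d₀=1 and mₖ₊₁ = dₖaₖ − mₖ, dₖ₊₁ = (n − mₖ₊₁²)/dₖ, aₖ₊₁ = ⌊(a₀+mₖ₊₁)/dₖ₊₁⌋:
  k=1: m=3, d=5, a=1
  k=2: m=2, d=2, a=2
  k=3: m=2, d=5, a=1
  k=4: m=3, d=1, a=6
d=1 and a=2a₀=6 at k=4, so the next step gives (m, d) = (3, 5) again — its k=1 value — and the period has length 4.

[3; 1, 2, 1, 6]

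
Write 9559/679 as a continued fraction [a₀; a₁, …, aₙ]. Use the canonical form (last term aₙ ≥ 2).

9559 = 14*679 + 53
679 = 12*53 + 43
53 = 1*43 + 10
43 = 4*10 + 3
10 = 3*3 + 1
3 = 3*1 + 0  (stop)
So 9559/679 = [14; 12, 1, 4, 3, 3].

[14; 12, 1, 4, 3, 3]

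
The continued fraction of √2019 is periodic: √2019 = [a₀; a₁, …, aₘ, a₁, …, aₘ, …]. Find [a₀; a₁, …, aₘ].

a₀ = ⌊√2019⌋ = 44.
With m₀=0, d₀=1 and mₖ₊₁ = dₖaₖ − mₖ, dₖ₊₁ = (n − mₖ₊₁²)/dₖ, aₖ₊₁ = ⌊(a₀+mₖ₊₁)/dₖ₊₁⌋:
  k=1: m=44, d=83, a=1
  k=2: m=39, d=6, a=13
  k=3: m=39, d=83, a=1
  k=4: m=44, d=1, a=88
d=1 and a=2a₀=88 at k=4, so the next step gives (m, d) = (44, 83) again — its k=1 value — and the period has length 4.

[44; 1, 13, 1, 88]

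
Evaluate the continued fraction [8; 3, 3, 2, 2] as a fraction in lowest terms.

Using pₖ = aₖpₖ₋₁ + pₖ₋₂ and qₖ = aₖqₖ₋₁ + qₖ₋₂:
  k=0: a=8, p=8, q=1
  k=1: a=3, p=25, q=3
  k=2: a=3, p=83, q=10
  k=3: a=2, p=191, q=23
  k=4: a=2, p=465, q=56

465/56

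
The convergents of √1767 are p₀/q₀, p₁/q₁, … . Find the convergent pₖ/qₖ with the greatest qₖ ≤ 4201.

√1767 = [42; 28, 84, …] (period length 2).
Convergents:
  p_0/q_0 = 42/1
  p_1/q_1 = 1177/28
  p_2/q_2 = 98910/2353
  p_3/q_3 = 2770657/65912
q_2 = 2353 ≤ 4201 < 65912 = q_3, so the answer is 98910/2353.

98910/2353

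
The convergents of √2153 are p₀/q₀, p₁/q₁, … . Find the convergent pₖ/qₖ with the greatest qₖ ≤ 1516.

43106/929

√2153 = [46; 2, 2, 92, …] (period length 3).
Convergents:
  p_0/q_0 = 46/1
  p_1/q_1 = 93/2
  p_2/q_2 = 232/5
  p_3/q_3 = 21437/462
  p_4/q_4 = 43106/929
  p_5/q_5 = 107649/2320
q_4 = 929 ≤ 1516 < 2320 = q_5, so the answer is 43106/929.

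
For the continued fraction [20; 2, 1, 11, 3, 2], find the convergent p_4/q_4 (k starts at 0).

Using pₖ = aₖpₖ₋₁ + pₖ₋₂, qₖ = aₖqₖ₋₁ + qₖ₋₂ (with p₋₁=1, p₋₂=0, q₋₁=0, q₋₂=1):
  k=0: a=20, p=20, q=1
  k=1: a=2, p=41, q=2
  k=2: a=1, p=61, q=3
  k=3: a=11, p=712, q=35
  k=4: a=3, p=2197, q=108

2197/108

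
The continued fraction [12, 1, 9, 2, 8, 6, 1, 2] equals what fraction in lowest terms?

46753/3623

Fold from the inside: start with 2/1.
  1 + 1/2 = 3/2
  6 + 2/3 = 20/3
  8 + 3/20 = 163/20
  2 + 20/163 = 346/163
  9 + 163/346 = 3277/346
  1 + 346/3277 = 3623/3277
  12 + 3277/3623 = 46753/3623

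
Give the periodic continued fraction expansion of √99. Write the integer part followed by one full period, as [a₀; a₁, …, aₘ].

[9; 1, 18]

a₀ = ⌊√99⌋ = 9.
With m₀=0, d₀=1 and mₖ₊₁ = dₖaₖ − mₖ, dₖ₊₁ = (n − mₖ₊₁²)/dₖ, aₖ₊₁ = ⌊(a₀+mₖ₊₁)/dₖ₊₁⌋:
  k=1: m=9, d=18, a=1
  k=2: m=9, d=1, a=18
d=1 and a=2a₀=18 at k=2, so the next step gives (m, d) = (9, 18) again — its k=1 value — and the period has length 2.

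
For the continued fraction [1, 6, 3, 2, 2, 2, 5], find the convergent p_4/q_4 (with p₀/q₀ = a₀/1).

Using pₖ = aₖpₖ₋₁ + pₖ₋₂, qₖ = aₖqₖ₋₁ + qₖ₋₂ (with p₋₁=1, p₋₂=0, q₋₁=0, q₋₂=1):
  k=0: a=1, p=1, q=1
  k=1: a=6, p=7, q=6
  k=2: a=3, p=22, q=19
  k=3: a=2, p=51, q=44
  k=4: a=2, p=124, q=107

124/107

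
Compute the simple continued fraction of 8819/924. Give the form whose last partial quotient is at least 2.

[9; 1, 1, 5, 7, 2, 5]

8819 = 9·924 + 503
924 = 1·503 + 421
503 = 1·421 + 82
421 = 5·82 + 11
82 = 7·11 + 5
11 = 2·5 + 1
5 = 5·1 + 0  (stop)
So 8819/924 = [9; 1, 1, 5, 7, 2, 5].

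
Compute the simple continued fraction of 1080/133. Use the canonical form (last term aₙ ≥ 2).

1080 = 8·133 + 16
133 = 8·16 + 5
16 = 3·5 + 1
5 = 5·1 + 0  (stop)
So 1080/133 = [8; 8, 3, 5].

[8; 8, 3, 5]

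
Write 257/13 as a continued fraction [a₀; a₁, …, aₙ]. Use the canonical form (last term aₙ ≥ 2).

257 = 19×13 + 10
13 = 1×10 + 3
10 = 3×3 + 1
3 = 3×1 + 0  (stop)
So 257/13 = [19; 1, 3, 3].

[19; 1, 3, 3]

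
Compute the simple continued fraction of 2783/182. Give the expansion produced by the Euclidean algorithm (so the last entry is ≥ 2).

2783 = 15*182 + 53
182 = 3*53 + 23
53 = 2*23 + 7
23 = 3*7 + 2
7 = 3*2 + 1
2 = 2*1 + 0  (stop)
So 2783/182 = [15; 3, 2, 3, 3, 2].

[15; 3, 2, 3, 3, 2]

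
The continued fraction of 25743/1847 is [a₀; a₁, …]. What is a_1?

25743 = 13·1847 + 1732   →  a_0 = 13
1847 = 1·1732 + 115   →  a_1 = 1

1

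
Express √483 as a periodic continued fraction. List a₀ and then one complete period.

[21; 1, 42]

a₀ = ⌊√483⌋ = 21.
With m₀=0, d₀=1 and mₖ₊₁ = dₖaₖ − mₖ, dₖ₊₁ = (n − mₖ₊₁²)/dₖ, aₖ₊₁ = ⌊(a₀+mₖ₊₁)/dₖ₊₁⌋:
  k=1: m=21, d=42, a=1
  k=2: m=21, d=1, a=42
d=1 and a=2a₀=42 at k=2, so the next step gives (m, d) = (21, 42) again — its k=1 value — and the period has length 2.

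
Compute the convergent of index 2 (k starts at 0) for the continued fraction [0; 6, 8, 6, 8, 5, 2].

Using pₖ = aₖpₖ₋₁ + pₖ₋₂, qₖ = aₖqₖ₋₁ + qₖ₋₂ (with p₋₁=1, p₋₂=0, q₋₁=0, q₋₂=1):
  k=0: a=0, p=0, q=1
  k=1: a=6, p=1, q=6
  k=2: a=8, p=8, q=49

8/49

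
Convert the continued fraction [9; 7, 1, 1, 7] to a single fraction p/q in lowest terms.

Fold from the inside: start with 7/1.
  1 + 1/7 = 8/7
  1 + 7/8 = 15/8
  7 + 8/15 = 113/15
  9 + 15/113 = 1032/113

1032/113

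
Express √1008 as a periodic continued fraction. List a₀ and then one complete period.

[31; 1, 2, 1, 62]

a₀ = ⌊√1008⌋ = 31.
With m₀=0, d₀=1 and mₖ₊₁ = dₖaₖ − mₖ, dₖ₊₁ = (n − mₖ₊₁²)/dₖ, aₖ₊₁ = ⌊(a₀+mₖ₊₁)/dₖ₊₁⌋:
  k=1: m=31, d=47, a=1
  k=2: m=16, d=16, a=2
  k=3: m=16, d=47, a=1
  k=4: m=31, d=1, a=62
d=1 and a=2a₀=62 at k=4, so the next step gives (m, d) = (31, 47) again — its k=1 value — and the period has length 4.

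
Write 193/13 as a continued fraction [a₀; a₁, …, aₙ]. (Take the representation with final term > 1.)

[14; 1, 5, 2]

193 = 14×13 + 11
13 = 1×11 + 2
11 = 5×2 + 1
2 = 2×1 + 0  (stop)
So 193/13 = [14; 1, 5, 2].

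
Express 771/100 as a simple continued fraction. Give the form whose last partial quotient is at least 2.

771 = 7*100 + 71
100 = 1*71 + 29
71 = 2*29 + 13
29 = 2*13 + 3
13 = 4*3 + 1
3 = 3*1 + 0  (stop)
So 771/100 = [7; 1, 2, 2, 4, 3].

[7; 1, 2, 2, 4, 3]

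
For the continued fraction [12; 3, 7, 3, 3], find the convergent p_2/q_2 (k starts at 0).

271/22

Using pₖ = aₖpₖ₋₁ + pₖ₋₂, qₖ = aₖqₖ₋₁ + qₖ₋₂ (with p₋₁=1, p₋₂=0, q₋₁=0, q₋₂=1):
  k=0: a=12, p=12, q=1
  k=1: a=3, p=37, q=3
  k=2: a=7, p=271, q=22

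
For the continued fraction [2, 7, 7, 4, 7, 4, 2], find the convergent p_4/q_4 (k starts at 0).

Using pₖ = aₖpₖ₋₁ + pₖ₋₂, qₖ = aₖqₖ₋₁ + qₖ₋₂ (with p₋₁=1, p₋₂=0, q₋₁=0, q₋₂=1):
  k=0: a=2, p=2, q=1
  k=1: a=7, p=15, q=7
  k=2: a=7, p=107, q=50
  k=3: a=4, p=443, q=207
  k=4: a=7, p=3208, q=1499

3208/1499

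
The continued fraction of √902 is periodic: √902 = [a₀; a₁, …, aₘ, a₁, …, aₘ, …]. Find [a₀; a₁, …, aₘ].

a₀ = ⌊√902⌋ = 30.
With m₀=0, d₀=1 and mₖ₊₁ = dₖaₖ − mₖ, dₖ₊₁ = (n − mₖ₊₁²)/dₖ, aₖ₊₁ = ⌊(a₀+mₖ₊₁)/dₖ₊₁⌋:
  k=1: m=30, d=2, a=30
  k=2: m=30, d=1, a=60
d=1 and a=2a₀=60 at k=2, so the next step gives (m, d) = (30, 2) again — its k=1 value — and the period has length 2.

[30; 30, 60]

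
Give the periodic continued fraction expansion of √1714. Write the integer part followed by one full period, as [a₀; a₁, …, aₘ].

a₀ = ⌊√1714⌋ = 41.
With m₀=0, d₀=1 and mₖ₊₁ = dₖaₖ − mₖ, dₖ₊₁ = (n − mₖ₊₁²)/dₖ, aₖ₊₁ = ⌊(a₀+mₖ₊₁)/dₖ₊₁⌋:
  k=1: m=41, d=33, a=2
  k=2: m=25, d=33, a=2
  k=3: m=41, d=1, a=82
d=1 and a=2a₀=82 at k=3, so the next step gives (m, d) = (41, 33) again — its k=1 value — and the period has length 3.

[41; 2, 2, 82]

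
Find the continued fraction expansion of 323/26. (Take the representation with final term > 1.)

323 = 12·26 + 11
26 = 2·11 + 4
11 = 2·4 + 3
4 = 1·3 + 1
3 = 3·1 + 0  (stop)
So 323/26 = [12; 2, 2, 1, 3].

[12; 2, 2, 1, 3]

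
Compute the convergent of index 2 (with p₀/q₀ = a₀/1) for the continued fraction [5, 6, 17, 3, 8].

532/103

Using pₖ = aₖpₖ₋₁ + pₖ₋₂, qₖ = aₖqₖ₋₁ + qₖ₋₂ (with p₋₁=1, p₋₂=0, q₋₁=0, q₋₂=1):
  k=0: a=5, p=5, q=1
  k=1: a=6, p=31, q=6
  k=2: a=17, p=532, q=103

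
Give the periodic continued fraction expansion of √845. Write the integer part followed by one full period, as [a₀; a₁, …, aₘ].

a₀ = ⌊√845⌋ = 29.

[29; 14, 1, 1, 14, 58]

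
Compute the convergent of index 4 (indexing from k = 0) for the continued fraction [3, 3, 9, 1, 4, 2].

Using pₖ = aₖpₖ₋₁ + pₖ₋₂, qₖ = aₖqₖ₋₁ + qₖ₋₂ (with p₋₁=1, p₋₂=0, q₋₁=0, q₋₂=1):
  k=0: a=3, p=3, q=1
  k=1: a=3, p=10, q=3
  k=2: a=9, p=93, q=28
  k=3: a=1, p=103, q=31
  k=4: a=4, p=505, q=152

505/152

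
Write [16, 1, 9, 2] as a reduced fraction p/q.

355/21

Using pₖ = aₖpₖ₋₁ + pₖ₋₂ and qₖ = aₖqₖ₋₁ + qₖ₋₂:
  k=0: a=16, p=16, q=1
  k=1: a=1, p=17, q=1
  k=2: a=9, p=169, q=10
  k=3: a=2, p=355, q=21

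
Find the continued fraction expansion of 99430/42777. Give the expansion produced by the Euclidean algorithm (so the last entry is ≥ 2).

99430 = 2*42777 + 13876
42777 = 3*13876 + 1149
13876 = 12*1149 + 88
1149 = 13*88 + 5
88 = 17*5 + 3
5 = 1*3 + 2
3 = 1*2 + 1
2 = 2*1 + 0  (stop)
So 99430/42777 = [2; 3, 12, 13, 17, 1, 1, 2].

[2; 3, 12, 13, 17, 1, 1, 2]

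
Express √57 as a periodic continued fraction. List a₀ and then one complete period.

[7; 1, 1, 4, 1, 1, 14]

a₀ = ⌊√57⌋ = 7.
With m₀=0, d₀=1 and mₖ₊₁ = dₖaₖ − mₖ, dₖ₊₁ = (n − mₖ₊₁²)/dₖ, aₖ₊₁ = ⌊(a₀+mₖ₊₁)/dₖ₊₁⌋:
  k=1: m=7, d=8, a=1
  k=2: m=1, d=7, a=1
  k=3: m=6, d=3, a=4
  k=4: m=6, d=7, a=1
  k=5: m=1, d=8, a=1
  k=6: m=7, d=1, a=14
d=1 and a=2a₀=14 at k=6, so the next step gives (m, d) = (7, 8) again — its k=1 value — and the period has length 6.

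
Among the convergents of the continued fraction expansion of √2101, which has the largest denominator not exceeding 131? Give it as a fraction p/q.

2246/49

√2101 = [45; 1, 5, 8, 5, 1, 90, …] (period length 6).
Convergents:
  p_0/q_0 = 45/1
  p_1/q_1 = 46/1
  p_2/q_2 = 275/6
  p_3/q_3 = 2246/49
  p_4/q_4 = 11505/251
q_3 = 49 ≤ 131 < 251 = q_4, so the answer is 2246/49.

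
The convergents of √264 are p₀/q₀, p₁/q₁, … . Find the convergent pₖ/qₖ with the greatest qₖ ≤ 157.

√264 = [16; 4, 32, …] (period length 2).
Convergents:
  p_0/q_0 = 16/1
  p_1/q_1 = 65/4
  p_2/q_2 = 2096/129
  p_3/q_3 = 8449/520
q_2 = 129 ≤ 157 < 520 = q_3, so the answer is 2096/129.

2096/129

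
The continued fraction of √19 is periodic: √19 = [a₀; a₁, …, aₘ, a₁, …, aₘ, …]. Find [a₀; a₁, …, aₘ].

[4; 2, 1, 3, 1, 2, 8]

a₀ = ⌊√19⌋ = 4.
With m₀=0, d₀=1 and mₖ₊₁ = dₖaₖ − mₖ, dₖ₊₁ = (n − mₖ₊₁²)/dₖ, aₖ₊₁ = ⌊(a₀+mₖ₊₁)/dₖ₊₁⌋:
  k=1: m=4, d=3, a=2
  k=2: m=2, d=5, a=1
  k=3: m=3, d=2, a=3
  k=4: m=3, d=5, a=1
  k=5: m=2, d=3, a=2
  k=6: m=4, d=1, a=8
d=1 and a=2a₀=8 at k=6, so the next step gives (m, d) = (4, 3) again — its k=1 value — and the period has length 6.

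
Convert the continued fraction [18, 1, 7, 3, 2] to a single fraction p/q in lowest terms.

Fold from the inside: start with 2/1.
  3 + 1/2 = 7/2
  7 + 2/7 = 51/7
  1 + 7/51 = 58/51
  18 + 51/58 = 1095/58

1095/58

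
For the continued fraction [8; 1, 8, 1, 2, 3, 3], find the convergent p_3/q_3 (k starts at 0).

89/10

Using pₖ = aₖpₖ₋₁ + pₖ₋₂, qₖ = aₖqₖ₋₁ + qₖ₋₂ (with p₋₁=1, p₋₂=0, q₋₁=0, q₋₂=1):
  k=0: a=8, p=8, q=1
  k=1: a=1, p=9, q=1
  k=2: a=8, p=80, q=9
  k=3: a=1, p=89, q=10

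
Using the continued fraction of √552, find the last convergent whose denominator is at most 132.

√552 = [23; 2, 46, …] (period length 2).
Convergents:
  p_0/q_0 = 23/1
  p_1/q_1 = 47/2
  p_2/q_2 = 2185/93
  p_3/q_3 = 4417/188
q_2 = 93 ≤ 132 < 188 = q_3, so the answer is 2185/93.

2185/93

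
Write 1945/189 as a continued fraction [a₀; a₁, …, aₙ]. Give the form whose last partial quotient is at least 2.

[10; 3, 2, 3, 2, 3]

1945 = 10*189 + 55
189 = 3*55 + 24
55 = 2*24 + 7
24 = 3*7 + 3
7 = 2*3 + 1
3 = 3*1 + 0  (stop)
So 1945/189 = [10; 3, 2, 3, 2, 3].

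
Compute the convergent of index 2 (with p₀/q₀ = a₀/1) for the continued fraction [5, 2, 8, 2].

93/17

Using pₖ = aₖpₖ₋₁ + pₖ₋₂, qₖ = aₖqₖ₋₁ + qₖ₋₂ (with p₋₁=1, p₋₂=0, q₋₁=0, q₋₂=1):
  k=0: a=5, p=5, q=1
  k=1: a=2, p=11, q=2
  k=2: a=8, p=93, q=17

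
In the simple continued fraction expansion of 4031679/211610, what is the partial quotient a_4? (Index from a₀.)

15

4031679 = 19·211610 + 11089   →  a_0 = 19
211610 = 19·11089 + 919   →  a_1 = 19
11089 = 12·919 + 61   →  a_2 = 12
919 = 15·61 + 4   →  a_3 = 15
61 = 15·4 + 1   →  a_4 = 15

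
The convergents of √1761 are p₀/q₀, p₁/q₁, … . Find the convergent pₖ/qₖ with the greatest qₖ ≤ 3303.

√1761 = [41; 1, 26, 1, 82, …] (period length 4).
Convergents:
  p_0/q_0 = 41/1
  p_1/q_1 = 42/1
  p_2/q_2 = 1133/27
  p_3/q_3 = 1175/28
  p_4/q_4 = 97483/2323
  p_5/q_5 = 98658/2351
  p_6/q_6 = 2662591/63449
q_5 = 2351 ≤ 3303 < 63449 = q_6, so the answer is 98658/2351.

98658/2351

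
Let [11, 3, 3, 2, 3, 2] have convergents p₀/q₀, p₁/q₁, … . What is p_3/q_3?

260/23

Using pₖ = aₖpₖ₋₁ + pₖ₋₂, qₖ = aₖqₖ₋₁ + qₖ₋₂ (with p₋₁=1, p₋₂=0, q₋₁=0, q₋₂=1):
  k=0: a=11, p=11, q=1
  k=1: a=3, p=34, q=3
  k=2: a=3, p=113, q=10
  k=3: a=2, p=260, q=23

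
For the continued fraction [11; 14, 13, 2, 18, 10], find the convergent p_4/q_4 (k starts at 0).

Using pₖ = aₖpₖ₋₁ + pₖ₋₂, qₖ = aₖqₖ₋₁ + qₖ₋₂ (with p₋₁=1, p₋₂=0, q₋₁=0, q₋₂=1):
  k=0: a=11, p=11, q=1
  k=1: a=14, p=155, q=14
  k=2: a=13, p=2026, q=183
  k=3: a=2, p=4207, q=380
  k=4: a=18, p=77752, q=7023

77752/7023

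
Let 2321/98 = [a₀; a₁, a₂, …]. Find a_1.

2321 = 23·98 + 67   →  a_0 = 23
98 = 1·67 + 31   →  a_1 = 1

1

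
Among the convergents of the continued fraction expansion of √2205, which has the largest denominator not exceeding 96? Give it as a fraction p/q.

√2205 = [46; 1, 22, 2, 22, 1, 92, …] (period length 6).
Convergents:
  p_0/q_0 = 46/1
  p_1/q_1 = 47/1
  p_2/q_2 = 1080/23
  p_3/q_3 = 2207/47
  p_4/q_4 = 49634/1057
q_3 = 47 ≤ 96 < 1057 = q_4, so the answer is 2207/47.

2207/47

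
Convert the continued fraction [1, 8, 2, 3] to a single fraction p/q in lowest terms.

66/59

Fold from the inside: start with 3/1.
  2 + 1/3 = 7/3
  8 + 3/7 = 59/7
  1 + 7/59 = 66/59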